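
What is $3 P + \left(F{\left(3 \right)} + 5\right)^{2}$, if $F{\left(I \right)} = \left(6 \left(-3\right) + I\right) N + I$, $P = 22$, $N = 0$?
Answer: $130$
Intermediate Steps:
$F{\left(I \right)} = I$ ($F{\left(I \right)} = \left(6 \left(-3\right) + I\right) 0 + I = \left(-18 + I\right) 0 + I = 0 + I = I$)
$3 P + \left(F{\left(3 \right)} + 5\right)^{2} = 3 \cdot 22 + \left(3 + 5\right)^{2} = 66 + 8^{2} = 66 + 64 = 130$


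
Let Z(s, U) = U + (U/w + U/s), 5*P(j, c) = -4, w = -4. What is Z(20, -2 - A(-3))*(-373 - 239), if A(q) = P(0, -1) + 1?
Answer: 26928/25 ≈ 1077.1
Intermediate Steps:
P(j, c) = -⅘ (P(j, c) = (⅕)*(-4) = -⅘)
A(q) = ⅕ (A(q) = -⅘ + 1 = ⅕)
Z(s, U) = 3*U/4 + U/s (Z(s, U) = U + (U/(-4) + U/s) = U + (U*(-¼) + U/s) = U + (-U/4 + U/s) = 3*U/4 + U/s)
Z(20, -2 - A(-3))*(-373 - 239) = (3*(-2 - 1*⅕)/4 + (-2 - 1*⅕)/20)*(-373 - 239) = (3*(-2 - ⅕)/4 + (-2 - ⅕)*(1/20))*(-612) = ((¾)*(-11/5) - 11/5*1/20)*(-612) = (-33/20 - 11/100)*(-612) = -44/25*(-612) = 26928/25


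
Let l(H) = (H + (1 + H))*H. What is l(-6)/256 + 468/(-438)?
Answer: -7575/9344 ≈ -0.81068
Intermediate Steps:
l(H) = H*(1 + 2*H) (l(H) = (1 + 2*H)*H = H*(1 + 2*H))
l(-6)/256 + 468/(-438) = -6*(1 + 2*(-6))/256 + 468/(-438) = -6*(1 - 12)*(1/256) + 468*(-1/438) = -6*(-11)*(1/256) - 78/73 = 66*(1/256) - 78/73 = 33/128 - 78/73 = -7575/9344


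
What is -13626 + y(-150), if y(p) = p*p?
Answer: 8874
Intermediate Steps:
y(p) = p²
-13626 + y(-150) = -13626 + (-150)² = -13626 + 22500 = 8874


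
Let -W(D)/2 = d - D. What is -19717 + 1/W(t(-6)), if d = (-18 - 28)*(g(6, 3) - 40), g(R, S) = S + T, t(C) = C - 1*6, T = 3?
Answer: -62147985/3152 ≈ -19717.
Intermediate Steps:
t(C) = -6 + C (t(C) = C - 6 = -6 + C)
g(R, S) = 3 + S (g(R, S) = S + 3 = 3 + S)
d = 1564 (d = (-18 - 28)*((3 + 3) - 40) = -46*(6 - 40) = -46*(-34) = 1564)
W(D) = -3128 + 2*D (W(D) = -2*(1564 - D) = -3128 + 2*D)
-19717 + 1/W(t(-6)) = -19717 + 1/(-3128 + 2*(-6 - 6)) = -19717 + 1/(-3128 + 2*(-12)) = -19717 + 1/(-3128 - 24) = -19717 + 1/(-3152) = -19717 - 1/3152 = -62147985/3152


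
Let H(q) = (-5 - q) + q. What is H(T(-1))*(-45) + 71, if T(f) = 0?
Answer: 296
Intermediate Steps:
H(q) = -5
H(T(-1))*(-45) + 71 = -5*(-45) + 71 = 225 + 71 = 296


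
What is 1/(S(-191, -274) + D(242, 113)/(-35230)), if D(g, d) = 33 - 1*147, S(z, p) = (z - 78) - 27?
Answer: -17615/5213983 ≈ -0.0033784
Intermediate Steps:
S(z, p) = -105 + z (S(z, p) = (-78 + z) - 27 = -105 + z)
D(g, d) = -114 (D(g, d) = 33 - 147 = -114)
1/(S(-191, -274) + D(242, 113)/(-35230)) = 1/((-105 - 191) - 114/(-35230)) = 1/(-296 - 114*(-1/35230)) = 1/(-296 + 57/17615) = 1/(-5213983/17615) = -17615/5213983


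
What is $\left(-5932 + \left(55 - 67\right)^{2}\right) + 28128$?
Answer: $22340$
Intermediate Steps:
$\left(-5932 + \left(55 - 67\right)^{2}\right) + 28128 = \left(-5932 + \left(-12\right)^{2}\right) + 28128 = \left(-5932 + 144\right) + 28128 = -5788 + 28128 = 22340$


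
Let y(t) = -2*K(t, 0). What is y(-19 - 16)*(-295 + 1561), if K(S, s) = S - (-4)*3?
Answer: 58236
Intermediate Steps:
K(S, s) = 12 + S (K(S, s) = S - 1*(-12) = S + 12 = 12 + S)
y(t) = -24 - 2*t (y(t) = -2*(12 + t) = -24 - 2*t)
y(-19 - 16)*(-295 + 1561) = (-24 - 2*(-19 - 16))*(-295 + 1561) = (-24 - 2*(-35))*1266 = (-24 + 70)*1266 = 46*1266 = 58236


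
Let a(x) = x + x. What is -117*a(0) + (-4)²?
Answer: 16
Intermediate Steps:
a(x) = 2*x
-117*a(0) + (-4)² = -234*0 + (-4)² = -117*0 + 16 = 0 + 16 = 16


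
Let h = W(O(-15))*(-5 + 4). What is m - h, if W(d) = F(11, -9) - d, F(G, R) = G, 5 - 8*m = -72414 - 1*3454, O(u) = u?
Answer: 76081/8 ≈ 9510.1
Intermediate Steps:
m = 75873/8 (m = 5/8 - (-72414 - 1*3454)/8 = 5/8 - (-72414 - 3454)/8 = 5/8 - 1/8*(-75868) = 5/8 + 18967/2 = 75873/8 ≈ 9484.1)
W(d) = 11 - d
h = -26 (h = (11 - 1*(-15))*(-5 + 4) = (11 + 15)*(-1) = 26*(-1) = -26)
m - h = 75873/8 - 1*(-26) = 75873/8 + 26 = 76081/8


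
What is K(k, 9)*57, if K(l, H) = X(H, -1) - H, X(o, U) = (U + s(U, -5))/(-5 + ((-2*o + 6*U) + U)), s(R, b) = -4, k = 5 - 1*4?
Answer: -1007/2 ≈ -503.50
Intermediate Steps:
k = 1 (k = 5 - 4 = 1)
X(o, U) = (-4 + U)/(-5 - 2*o + 7*U) (X(o, U) = (U - 4)/(-5 + ((-2*o + 6*U) + U)) = (-4 + U)/(-5 + (-2*o + 7*U)) = (-4 + U)/(-5 - 2*o + 7*U))
K(l, H) = -H + 5/(12 + 2*H) (K(l, H) = (4 - 1*(-1))/(5 - 7*(-1) + 2*H) - H = (4 + 1)/(5 + 7 + 2*H) - H = 5/(12 + 2*H) - H = -H + 5/(12 + 2*H))
K(k, 9)*57 = ((5/2 - 1*9*(6 + 9))/(6 + 9))*57 = ((5/2 - 1*9*15)/15)*57 = ((5/2 - 135)/15)*57 = ((1/15)*(-265/2))*57 = -53/6*57 = -1007/2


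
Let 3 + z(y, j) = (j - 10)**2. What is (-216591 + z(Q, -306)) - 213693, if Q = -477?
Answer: -330431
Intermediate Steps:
z(y, j) = -3 + (-10 + j)**2 (z(y, j) = -3 + (j - 10)**2 = -3 + (-10 + j)**2)
(-216591 + z(Q, -306)) - 213693 = (-216591 + (-3 + (-10 - 306)**2)) - 213693 = (-216591 + (-3 + (-316)**2)) - 213693 = (-216591 + (-3 + 99856)) - 213693 = (-216591 + 99853) - 213693 = -116738 - 213693 = -330431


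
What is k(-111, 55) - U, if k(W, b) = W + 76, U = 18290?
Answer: -18325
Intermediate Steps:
k(W, b) = 76 + W
k(-111, 55) - U = (76 - 111) - 1*18290 = -35 - 18290 = -18325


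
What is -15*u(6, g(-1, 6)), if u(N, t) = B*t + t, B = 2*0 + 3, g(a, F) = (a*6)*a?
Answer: -360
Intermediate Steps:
g(a, F) = 6*a² (g(a, F) = (6*a)*a = 6*a²)
B = 3 (B = 0 + 3 = 3)
u(N, t) = 4*t (u(N, t) = 3*t + t = 4*t)
-15*u(6, g(-1, 6)) = -60*6*(-1)² = -60*6*1 = -60*6 = -15*24 = -360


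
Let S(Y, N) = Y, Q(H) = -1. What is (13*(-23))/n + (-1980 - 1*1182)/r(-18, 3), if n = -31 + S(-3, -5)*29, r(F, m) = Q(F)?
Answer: 373415/118 ≈ 3164.5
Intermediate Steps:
r(F, m) = -1
n = -118 (n = -31 - 3*29 = -31 - 87 = -118)
(13*(-23))/n + (-1980 - 1*1182)/r(-18, 3) = (13*(-23))/(-118) + (-1980 - 1*1182)/(-1) = -299*(-1/118) + (-1980 - 1182)*(-1) = 299/118 - 3162*(-1) = 299/118 + 3162 = 373415/118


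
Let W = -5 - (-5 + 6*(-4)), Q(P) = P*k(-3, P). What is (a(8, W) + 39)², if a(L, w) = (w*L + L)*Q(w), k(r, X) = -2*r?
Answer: 831687921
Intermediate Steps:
Q(P) = 6*P (Q(P) = P*(-2*(-3)) = P*6 = 6*P)
W = 24 (W = -5 - (-5 - 24) = -5 - 1*(-29) = -5 + 29 = 24)
a(L, w) = 6*w*(L + L*w) (a(L, w) = (w*L + L)*(6*w) = (L*w + L)*(6*w) = (L + L*w)*(6*w) = 6*w*(L + L*w))
(a(8, W) + 39)² = (6*8*24*(1 + 24) + 39)² = (6*8*24*25 + 39)² = (28800 + 39)² = 28839² = 831687921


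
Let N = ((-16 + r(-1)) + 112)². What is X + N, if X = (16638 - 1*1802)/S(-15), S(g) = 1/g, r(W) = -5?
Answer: -214259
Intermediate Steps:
X = -222540 (X = (16638 - 1*1802)/(1/(-15)) = (16638 - 1802)/(-1/15) = 14836*(-15) = -222540)
N = 8281 (N = ((-16 - 5) + 112)² = (-21 + 112)² = 91² = 8281)
X + N = -222540 + 8281 = -214259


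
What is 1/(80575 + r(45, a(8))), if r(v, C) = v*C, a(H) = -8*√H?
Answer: 3223/259651753 + 144*√2/1298258765 ≈ 1.2570e-5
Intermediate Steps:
r(v, C) = C*v
1/(80575 + r(45, a(8))) = 1/(80575 - 16*√2*45) = 1/(80575 - 720*√2)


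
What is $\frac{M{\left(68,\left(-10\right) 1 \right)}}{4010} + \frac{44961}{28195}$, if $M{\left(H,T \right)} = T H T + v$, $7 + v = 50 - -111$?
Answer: $\frac{37636164}{11306195} \approx 3.3288$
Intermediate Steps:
$v = 154$ ($v = -7 + \left(50 - -111\right) = -7 + \left(50 + 111\right) = -7 + 161 = 154$)
$M{\left(H,T \right)} = 154 + H T^{2}$ ($M{\left(H,T \right)} = T H T + 154 = H T T + 154 = H T^{2} + 154 = 154 + H T^{2}$)
$\frac{M{\left(68,\left(-10\right) 1 \right)}}{4010} + \frac{44961}{28195} = \frac{154 + 68 \left(\left(-10\right) 1\right)^{2}}{4010} + \frac{44961}{28195} = \left(154 + 68 \left(-10\right)^{2}\right) \frac{1}{4010} + 44961 \cdot \frac{1}{28195} = \left(154 + 68 \cdot 100\right) \frac{1}{4010} + \frac{44961}{28195} = \left(154 + 6800\right) \frac{1}{4010} + \frac{44961}{28195} = 6954 \cdot \frac{1}{4010} + \frac{44961}{28195} = \frac{3477}{2005} + \frac{44961}{28195} = \frac{37636164}{11306195}$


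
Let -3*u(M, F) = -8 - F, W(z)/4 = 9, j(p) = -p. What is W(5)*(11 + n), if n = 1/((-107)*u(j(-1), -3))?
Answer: 211752/535 ≈ 395.80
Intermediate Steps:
W(z) = 36 (W(z) = 4*9 = 36)
u(M, F) = 8/3 + F/3 (u(M, F) = -(-8 - F)/3 = 8/3 + F/3)
n = -3/535 (n = 1/((-107)*(8/3 + (⅓)*(-3))) = -1/(107*(8/3 - 1)) = -1/(107*5/3) = -1/107*⅗ = -3/535 ≈ -0.0056075)
W(5)*(11 + n) = 36*(11 - 3/535) = 36*(5882/535) = 211752/535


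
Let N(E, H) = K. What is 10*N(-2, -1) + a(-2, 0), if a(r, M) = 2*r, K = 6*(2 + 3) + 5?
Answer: 346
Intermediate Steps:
K = 35 (K = 6*5 + 5 = 30 + 5 = 35)
N(E, H) = 35
10*N(-2, -1) + a(-2, 0) = 10*35 + 2*(-2) = 350 - 4 = 346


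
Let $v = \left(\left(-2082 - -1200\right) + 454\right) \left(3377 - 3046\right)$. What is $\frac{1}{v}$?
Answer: $- \frac{1}{141668} \approx -7.0588 \cdot 10^{-6}$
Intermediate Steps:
$v = -141668$ ($v = \left(\left(-2082 + 1200\right) + 454\right) 331 = \left(-882 + 454\right) 331 = \left(-428\right) 331 = -141668$)
$\frac{1}{v} = \frac{1}{-141668} = - \frac{1}{141668}$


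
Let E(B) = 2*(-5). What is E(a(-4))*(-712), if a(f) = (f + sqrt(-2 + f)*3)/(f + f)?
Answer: 7120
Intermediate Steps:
a(f) = (f + 3*sqrt(-2 + f))/(2*f) (a(f) = (f + 3*sqrt(-2 + f))/((2*f)) = (f + 3*sqrt(-2 + f))*(1/(2*f)) = (f + 3*sqrt(-2 + f))/(2*f))
E(B) = -10
E(a(-4))*(-712) = -10*(-712) = 7120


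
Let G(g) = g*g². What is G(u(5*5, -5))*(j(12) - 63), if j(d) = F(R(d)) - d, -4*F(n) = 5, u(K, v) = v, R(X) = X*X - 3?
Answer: 38125/4 ≈ 9531.3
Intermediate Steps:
R(X) = -3 + X² (R(X) = X² - 3 = -3 + X²)
F(n) = -5/4 (F(n) = -¼*5 = -5/4)
G(g) = g³
j(d) = -5/4 - d
G(u(5*5, -5))*(j(12) - 63) = (-5)³*((-5/4 - 1*12) - 63) = -125*((-5/4 - 12) - 63) = -125*(-53/4 - 63) = -125*(-305/4) = 38125/4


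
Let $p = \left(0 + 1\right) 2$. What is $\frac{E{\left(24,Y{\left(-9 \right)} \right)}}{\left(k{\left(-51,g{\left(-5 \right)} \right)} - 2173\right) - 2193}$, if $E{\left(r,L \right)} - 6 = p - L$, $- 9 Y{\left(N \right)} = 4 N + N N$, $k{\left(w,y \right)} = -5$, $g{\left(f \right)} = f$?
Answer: $- \frac{13}{4371} \approx -0.0029741$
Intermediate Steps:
$Y{\left(N \right)} = - \frac{4 N}{9} - \frac{N^{2}}{9}$ ($Y{\left(N \right)} = - \frac{4 N + N N}{9} = - \frac{4 N + N^{2}}{9} = - \frac{N^{2} + 4 N}{9} = - \frac{4 N}{9} - \frac{N^{2}}{9}$)
$p = 2$ ($p = 1 \cdot 2 = 2$)
$E{\left(r,L \right)} = 8 - L$ ($E{\left(r,L \right)} = 6 - \left(-2 + L\right) = 8 - L$)
$\frac{E{\left(24,Y{\left(-9 \right)} \right)}}{\left(k{\left(-51,g{\left(-5 \right)} \right)} - 2173\right) - 2193} = \frac{8 - \left(- \frac{1}{9}\right) \left(-9\right) \left(4 - 9\right)}{\left(-5 - 2173\right) - 2193} = \frac{8 - \left(- \frac{1}{9}\right) \left(-9\right) \left(-5\right)}{-2178 - 2193} = \frac{8 - -5}{-4371} = \left(8 + 5\right) \left(- \frac{1}{4371}\right) = 13 \left(- \frac{1}{4371}\right) = - \frac{13}{4371}$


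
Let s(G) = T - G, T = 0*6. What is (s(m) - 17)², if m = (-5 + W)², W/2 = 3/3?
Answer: 676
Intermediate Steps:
T = 0
W = 2 (W = 2*(3/3) = 2*(3*(⅓)) = 2*1 = 2)
m = 9 (m = (-5 + 2)² = (-3)² = 9)
s(G) = -G (s(G) = 0 - G = -G)
(s(m) - 17)² = (-1*9 - 17)² = (-9 - 17)² = (-26)² = 676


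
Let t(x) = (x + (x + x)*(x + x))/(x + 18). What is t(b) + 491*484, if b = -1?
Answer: 4039951/17 ≈ 2.3764e+5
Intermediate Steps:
t(x) = (x + 4*x²)/(18 + x) (t(x) = (x + (2*x)*(2*x))/(18 + x) = (x + 4*x²)/(18 + x))
t(b) + 491*484 = -(1 + 4*(-1))/(18 - 1) + 491*484 = -1*(1 - 4)/17 + 237644 = -1*1/17*(-3) + 237644 = 3/17 + 237644 = 4039951/17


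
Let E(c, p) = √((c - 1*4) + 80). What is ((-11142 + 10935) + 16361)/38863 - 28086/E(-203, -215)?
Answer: 16154/38863 + 28086*I*√127/127 ≈ 0.41567 + 2492.2*I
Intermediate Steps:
E(c, p) = √(76 + c) (E(c, p) = √((c - 4) + 80) = √((-4 + c) + 80) = √(76 + c))
((-11142 + 10935) + 16361)/38863 - 28086/E(-203, -215) = ((-11142 + 10935) + 16361)/38863 - 28086/√(76 - 203) = (-207 + 16361)*(1/38863) - 28086*(-I*√127/127) = 16154*(1/38863) - 28086*(-I*√127/127) = 16154/38863 - (-28086)*I*√127/127 = 16154/38863 + 28086*I*√127/127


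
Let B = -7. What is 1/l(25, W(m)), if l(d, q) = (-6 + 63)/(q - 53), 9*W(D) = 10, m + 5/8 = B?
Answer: -467/513 ≈ -0.91033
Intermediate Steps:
m = -61/8 (m = -5/8 - 7 = -61/8 ≈ -7.6250)
W(D) = 10/9 (W(D) = (⅑)*10 = 10/9)
l(d, q) = 57/(-53 + q)
1/l(25, W(m)) = 1/(57/(-53 + 10/9)) = 1/(57/(-467/9)) = 1/(57*(-9/467)) = 1/(-513/467) = -467/513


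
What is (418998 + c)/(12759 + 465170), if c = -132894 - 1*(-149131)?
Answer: 435235/477929 ≈ 0.91067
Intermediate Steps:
c = 16237 (c = -132894 + 149131 = 16237)
(418998 + c)/(12759 + 465170) = (418998 + 16237)/(12759 + 465170) = 435235/477929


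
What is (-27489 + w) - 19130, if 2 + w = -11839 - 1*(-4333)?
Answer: -54127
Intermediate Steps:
w = -7508 (w = -2 + (-11839 - 1*(-4333)) = -2 + (-11839 + 4333) = -2 - 7506 = -7508)
(-27489 + w) - 19130 = (-27489 - 7508) - 19130 = -34997 - 19130 = -54127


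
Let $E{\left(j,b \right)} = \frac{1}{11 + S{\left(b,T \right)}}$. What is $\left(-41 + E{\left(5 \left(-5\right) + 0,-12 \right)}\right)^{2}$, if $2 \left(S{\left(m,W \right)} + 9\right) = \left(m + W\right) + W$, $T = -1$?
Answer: $\frac{42436}{25} \approx 1697.4$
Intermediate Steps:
$S{\left(m,W \right)} = -9 + W + \frac{m}{2}$ ($S{\left(m,W \right)} = -9 + \frac{\left(m + W\right) + W}{2} = -9 + \frac{\left(W + m\right) + W}{2} = -9 + \frac{m + 2 W}{2} = -9 + \left(W + \frac{m}{2}\right) = -9 + W + \frac{m}{2}$)
$E{\left(j,b \right)} = \frac{1}{1 + \frac{b}{2}}$ ($E{\left(j,b \right)} = \frac{1}{11 - \left(10 - \frac{b}{2}\right)} = \frac{1}{11 + \left(-10 + \frac{b}{2}\right)} = \frac{1}{1 + \frac{b}{2}}$)
$\left(-41 + E{\left(5 \left(-5\right) + 0,-12 \right)}\right)^{2} = \left(-41 + \frac{2}{2 - 12}\right)^{2} = \left(-41 + \frac{2}{-10}\right)^{2} = \left(-41 + 2 \left(- \frac{1}{10}\right)\right)^{2} = \left(-41 - \frac{1}{5}\right)^{2} = \left(- \frac{206}{5}\right)^{2} = \frac{42436}{25}$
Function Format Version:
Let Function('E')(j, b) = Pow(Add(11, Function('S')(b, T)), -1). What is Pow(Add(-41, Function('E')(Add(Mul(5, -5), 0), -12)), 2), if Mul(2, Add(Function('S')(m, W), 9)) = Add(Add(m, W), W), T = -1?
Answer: Rational(42436, 25) ≈ 1697.4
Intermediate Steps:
Function('S')(m, W) = Add(-9, W, Mul(Rational(1, 2), m)) (Function('S')(m, W) = Add(-9, Mul(Rational(1, 2), Add(Add(m, W), W))) = Add(-9, Mul(Rational(1, 2), Add(Add(W, m), W))) = Add(-9, Mul(Rational(1, 2), Add(m, Mul(2, W)))) = Add(-9, Add(W, Mul(Rational(1, 2), m))) = Add(-9, W, Mul(Rational(1, 2), m)))
Function('E')(j, b) = Pow(Add(1, Mul(Rational(1, 2), b)), -1) (Function('E')(j, b) = Pow(Add(11, Add(-9, -1, Mul(Rational(1, 2), b))), -1) = Pow(Add(11, Add(-10, Mul(Rational(1, 2), b))), -1) = Pow(Add(1, Mul(Rational(1, 2), b)), -1))
Pow(Add(-41, Function('E')(Add(Mul(5, -5), 0), -12)), 2) = Pow(Add(-41, Mul(2, Pow(Add(2, -12), -1))), 2) = Pow(Add(-41, Mul(2, Pow(-10, -1))), 2) = Pow(Add(-41, Mul(2, Rational(-1, 10))), 2) = Pow(Add(-41, Rational(-1, 5)), 2) = Pow(Rational(-206, 5), 2) = Rational(42436, 25)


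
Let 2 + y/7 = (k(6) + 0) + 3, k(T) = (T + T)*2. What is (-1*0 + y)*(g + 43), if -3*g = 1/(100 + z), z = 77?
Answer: 3995600/531 ≈ 7524.7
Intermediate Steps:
k(T) = 4*T (k(T) = (2*T)*2 = 4*T)
g = -1/531 (g = -1/(3*(100 + 77)) = -⅓/177 = -⅓*1/177 = -1/531 ≈ -0.0018832)
y = 175 (y = -14 + 7*((4*6 + 0) + 3) = -14 + 7*((24 + 0) + 3) = -14 + 7*(24 + 3) = -14 + 7*27 = -14 + 189 = 175)
(-1*0 + y)*(g + 43) = (-1*0 + 175)*(-1/531 + 43) = (0 + 175)*(22832/531) = 175*(22832/531) = 3995600/531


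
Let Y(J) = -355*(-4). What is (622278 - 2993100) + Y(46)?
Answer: -2369402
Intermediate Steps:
Y(J) = 1420
(622278 - 2993100) + Y(46) = (622278 - 2993100) + 1420 = -2370822 + 1420 = -2369402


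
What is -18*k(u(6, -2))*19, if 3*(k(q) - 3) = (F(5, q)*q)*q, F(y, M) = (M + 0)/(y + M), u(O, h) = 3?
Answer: -5643/4 ≈ -1410.8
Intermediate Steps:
F(y, M) = M/(M + y)
k(q) = 3 + q**3/(3*(5 + q)) (k(q) = 3 + (((q/(q + 5))*q)*q)/3 = 3 + (((q/(5 + q))*q)*q)/3 = 3 + ((q**2/(5 + q))*q)/3 = 3 + (q**3/(5 + q))/3 = 3 + q**3/(3*(5 + q)))
-18*k(u(6, -2))*19 = -6*(45 + 3**3 + 9*3)/(5 + 3)*19 = -6*(45 + 27 + 27)/8*19 = -6*99/8*19 = -18*33/8*19 = -297/4*19 = -5643/4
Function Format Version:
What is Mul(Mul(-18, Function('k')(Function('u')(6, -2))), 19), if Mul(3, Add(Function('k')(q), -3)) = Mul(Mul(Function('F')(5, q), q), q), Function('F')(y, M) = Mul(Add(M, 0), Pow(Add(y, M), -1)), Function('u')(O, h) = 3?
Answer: Rational(-5643, 4) ≈ -1410.8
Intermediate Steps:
Function('F')(y, M) = Mul(M, Pow(Add(M, y), -1))
Function('k')(q) = Add(3, Mul(Rational(1, 3), Pow(q, 3), Pow(Add(5, q), -1))) (Function('k')(q) = Add(3, Mul(Rational(1, 3), Mul(Mul(Mul(q, Pow(Add(q, 5), -1)), q), q))) = Add(3, Mul(Rational(1, 3), Mul(Mul(Mul(q, Pow(Add(5, q), -1)), q), q))) = Add(3, Mul(Rational(1, 3), Mul(Mul(Pow(q, 2), Pow(Add(5, q), -1)), q))) = Add(3, Mul(Rational(1, 3), Mul(Pow(q, 3), Pow(Add(5, q), -1)))) = Add(3, Mul(Rational(1, 3), Pow(q, 3), Pow(Add(5, q), -1))))
Mul(Mul(-18, Function('k')(Function('u')(6, -2))), 19) = Mul(Mul(-18, Mul(Rational(1, 3), Pow(Add(5, 3), -1), Add(45, Pow(3, 3), Mul(9, 3)))), 19) = Mul(Mul(-18, Mul(Rational(1, 3), Pow(8, -1), Add(45, 27, 27))), 19) = Mul(Mul(-18, Mul(Rational(1, 3), Rational(1, 8), 99)), 19) = Mul(Mul(-18, Rational(33, 8)), 19) = Mul(Rational(-297, 4), 19) = Rational(-5643, 4)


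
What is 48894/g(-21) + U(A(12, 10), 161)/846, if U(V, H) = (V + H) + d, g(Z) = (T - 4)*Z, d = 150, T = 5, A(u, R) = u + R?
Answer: -1531753/658 ≈ -2327.9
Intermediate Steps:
A(u, R) = R + u
g(Z) = Z (g(Z) = (5 - 4)*Z = 1*Z = Z)
U(V, H) = 150 + H + V (U(V, H) = (V + H) + 150 = (H + V) + 150 = 150 + H + V)
48894/g(-21) + U(A(12, 10), 161)/846 = 48894/(-21) + (150 + 161 + (10 + 12))/846 = 48894*(-1/21) + (150 + 161 + 22)*(1/846) = -16298/7 + 333*(1/846) = -16298/7 + 37/94 = -1531753/658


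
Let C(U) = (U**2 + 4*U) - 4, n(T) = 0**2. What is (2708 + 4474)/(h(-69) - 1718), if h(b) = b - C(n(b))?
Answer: -7182/1783 ≈ -4.0280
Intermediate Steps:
n(T) = 0
C(U) = -4 + U**2 + 4*U
h(b) = 4 + b (h(b) = b - (-4 + 0**2 + 4*0) = b - (-4 + 0 + 0) = b - 1*(-4) = b + 4 = 4 + b)
(2708 + 4474)/(h(-69) - 1718) = (2708 + 4474)/((4 - 69) - 1718) = 7182/(-65 - 1718) = 7182/(-1783) = 7182*(-1/1783) = -7182/1783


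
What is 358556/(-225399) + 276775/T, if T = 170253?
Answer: 446524519/12791618649 ≈ 0.034908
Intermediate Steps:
358556/(-225399) + 276775/T = 358556/(-225399) + 276775/170253 = 358556*(-1/225399) + 276775*(1/170253) = -358556/225399 + 276775/170253 = 446524519/12791618649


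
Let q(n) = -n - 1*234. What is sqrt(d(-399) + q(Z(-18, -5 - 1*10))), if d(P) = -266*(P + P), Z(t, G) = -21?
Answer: sqrt(212055) ≈ 460.49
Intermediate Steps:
d(P) = -532*P
q(n) = -234 - n (q(n) = -n - 234 = -234 - n)
sqrt(d(-399) + q(Z(-18, -5 - 1*10))) = sqrt(-532*(-399) + (-234 - 1*(-21))) = sqrt(212268 + (-234 + 21)) = sqrt(212268 - 213) = sqrt(212055)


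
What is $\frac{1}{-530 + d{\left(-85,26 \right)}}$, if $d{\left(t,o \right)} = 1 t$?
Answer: $- \frac{1}{615} \approx -0.001626$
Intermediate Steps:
$d{\left(t,o \right)} = t$
$\frac{1}{-530 + d{\left(-85,26 \right)}} = \frac{1}{-530 - 85} = \frac{1}{-615} = - \frac{1}{615}$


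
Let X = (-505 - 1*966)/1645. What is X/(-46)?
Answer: 1471/75670 ≈ 0.019440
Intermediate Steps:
X = -1471/1645 (X = (-505 - 966)*(1/1645) = -1471*1/1645 = -1471/1645 ≈ -0.89423)
X/(-46) = -1471/1645/(-46) = -1471/1645*(-1/46) = 1471/75670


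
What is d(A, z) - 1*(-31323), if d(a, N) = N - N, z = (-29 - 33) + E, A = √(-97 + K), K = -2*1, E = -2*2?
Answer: 31323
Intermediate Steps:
E = -4
K = -2
A = 3*I*√11 (A = √(-97 - 2) = √(-99) = 3*I*√11 ≈ 9.9499*I)
z = -66 (z = (-29 - 33) - 4 = -62 - 4 = -66)
d(a, N) = 0
d(A, z) - 1*(-31323) = 0 - 1*(-31323) = 0 + 31323 = 31323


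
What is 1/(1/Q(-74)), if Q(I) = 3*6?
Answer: 18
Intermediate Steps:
Q(I) = 18
1/(1/Q(-74)) = 1/(1/18) = 18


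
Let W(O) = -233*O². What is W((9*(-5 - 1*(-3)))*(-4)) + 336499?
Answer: -871373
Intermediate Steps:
W((9*(-5 - 1*(-3)))*(-4)) + 336499 = -233*1296*(-5 - 1*(-3))² + 336499 = -233*1296*(-5 + 3)² + 336499 = -233*((9*(-2))*(-4))² + 336499 = -233*(-18*(-4))² + 336499 = -233*72² + 336499 = -233*5184 + 336499 = -1207872 + 336499 = -871373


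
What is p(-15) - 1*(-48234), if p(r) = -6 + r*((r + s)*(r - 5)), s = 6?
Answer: 45528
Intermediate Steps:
p(r) = -6 + r*(-5 + r)*(6 + r) (p(r) = -6 + r*((r + 6)*(r - 5)) = -6 + r*((6 + r)*(-5 + r)) = -6 + r*((-5 + r)*(6 + r)) = -6 + r*(-5 + r)*(6 + r))
p(-15) - 1*(-48234) = (-6 + (-15)**2 + (-15)**3 - 30*(-15)) - 1*(-48234) = (-6 + 225 - 3375 + 450) + 48234 = -2706 + 48234 = 45528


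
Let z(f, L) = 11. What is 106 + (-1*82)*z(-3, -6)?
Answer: -796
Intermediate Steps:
106 + (-1*82)*z(-3, -6) = 106 - 1*82*11 = 106 - 82*11 = 106 - 902 = -796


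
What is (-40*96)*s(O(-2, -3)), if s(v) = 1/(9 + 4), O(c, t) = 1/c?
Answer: -3840/13 ≈ -295.38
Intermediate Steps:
s(v) = 1/13
(-40*96)*s(O(-2, -3)) = -40*96*(1/13) = -3840*1/13 = -3840/13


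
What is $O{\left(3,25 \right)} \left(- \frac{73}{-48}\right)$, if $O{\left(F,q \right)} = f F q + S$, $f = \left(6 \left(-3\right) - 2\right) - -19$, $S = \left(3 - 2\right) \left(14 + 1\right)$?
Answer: $- \frac{365}{4} \approx -91.25$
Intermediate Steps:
$S = 15$ ($S = 1 \cdot 15 = 15$)
$f = -1$ ($f = \left(-18 - 2\right) + 19 = -20 + 19 = -1$)
$O{\left(F,q \right)} = 15 - F q$ ($O{\left(F,q \right)} = - F q + 15 = 15 - F q$)
$O{\left(3,25 \right)} \left(- \frac{73}{-48}\right) = \left(15 - 3 \cdot 25\right) \left(- \frac{73}{-48}\right) = \left(15 - 75\right) \left(\left(-73\right) \left(- \frac{1}{48}\right)\right) = \left(-60\right) \frac{73}{48} = - \frac{365}{4}$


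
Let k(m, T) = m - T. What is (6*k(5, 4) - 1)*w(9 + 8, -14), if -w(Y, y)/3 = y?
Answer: 210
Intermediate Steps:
w(Y, y) = -3*y
(6*k(5, 4) - 1)*w(9 + 8, -14) = (6*(5 - 1*4) - 1)*(-3*(-14)) = (6*(5 - 4) - 1)*42 = (6*1 - 1)*42 = (6 - 1)*42 = 5*42 = 210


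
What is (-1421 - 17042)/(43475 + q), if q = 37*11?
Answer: -499/1186 ≈ -0.42074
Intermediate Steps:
q = 407
(-1421 - 17042)/(43475 + q) = (-1421 - 17042)/(43475 + 407) = -18463/43882 = -18463*1/43882 = -499/1186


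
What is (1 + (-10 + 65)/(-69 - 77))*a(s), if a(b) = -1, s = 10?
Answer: -91/146 ≈ -0.62329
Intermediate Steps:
(1 + (-10 + 65)/(-69 - 77))*a(s) = (1 + (-10 + 65)/(-69 - 77))*(-1) = (1 + 55/(-146))*(-1) = (1 + 55*(-1/146))*(-1) = (1 - 55/146)*(-1) = (91/146)*(-1) = -91/146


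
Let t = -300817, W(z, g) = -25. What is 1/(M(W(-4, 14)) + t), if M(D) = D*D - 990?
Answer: -1/301182 ≈ -3.3203e-6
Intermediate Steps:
M(D) = -990 + D² (M(D) = D² - 990 = -990 + D²)
1/(M(W(-4, 14)) + t) = 1/((-990 + (-25)²) - 300817) = 1/((-990 + 625) - 300817) = 1/(-365 - 300817) = 1/(-301182) = -1/301182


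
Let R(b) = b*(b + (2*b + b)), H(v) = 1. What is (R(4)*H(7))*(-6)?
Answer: -384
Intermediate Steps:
R(b) = 4*b**2 (R(b) = b*(b + 3*b) = b*(4*b) = 4*b**2)
(R(4)*H(7))*(-6) = ((4*4**2)*1)*(-6) = ((4*16)*1)*(-6) = (64*1)*(-6) = 64*(-6) = -384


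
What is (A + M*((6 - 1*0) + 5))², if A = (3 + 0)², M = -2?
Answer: 169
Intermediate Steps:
A = 9 (A = 3² = 9)
(A + M*((6 - 1*0) + 5))² = (9 - 2*((6 - 1*0) + 5))² = (9 - 2*((6 + 0) + 5))² = (9 - 2*(6 + 5))² = (9 - 2*11)² = (9 - 22)² = (-13)² = 169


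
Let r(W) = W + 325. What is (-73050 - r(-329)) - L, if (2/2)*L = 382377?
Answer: -455423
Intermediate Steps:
L = 382377
r(W) = 325 + W
(-73050 - r(-329)) - L = (-73050 - (325 - 329)) - 1*382377 = (-73050 - 1*(-4)) - 382377 = (-73050 + 4) - 382377 = -73046 - 382377 = -455423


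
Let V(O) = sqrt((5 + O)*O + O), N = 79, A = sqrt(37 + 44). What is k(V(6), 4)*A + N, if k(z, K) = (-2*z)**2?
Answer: 2671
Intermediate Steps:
A = 9 (A = sqrt(81) = 9)
V(O) = sqrt(O + O*(5 + O)) (V(O) = sqrt(O*(5 + O) + O) = sqrt(O + O*(5 + O)))
k(z, K) = 4*z**2
k(V(6), 4)*A + N = (4*(sqrt(6*(6 + 6)))**2)*9 + 79 = (4*(sqrt(6*12))**2)*9 + 79 = (4*(sqrt(72))**2)*9 + 79 = (4*(6*sqrt(2))**2)*9 + 79 = (4*72)*9 + 79 = 288*9 + 79 = 2592 + 79 = 2671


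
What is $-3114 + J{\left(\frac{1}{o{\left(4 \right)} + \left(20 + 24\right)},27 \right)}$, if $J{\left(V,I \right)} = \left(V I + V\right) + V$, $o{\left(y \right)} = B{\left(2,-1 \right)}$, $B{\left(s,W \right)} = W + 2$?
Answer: $- \frac{140101}{45} \approx -3113.4$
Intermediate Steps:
$B{\left(s,W \right)} = 2 + W$
$o{\left(y \right)} = 1$ ($o{\left(y \right)} = 2 - 1 = 1$)
$J{\left(V,I \right)} = 2 V + I V$ ($J{\left(V,I \right)} = \left(I V + V\right) + V = \left(V + I V\right) + V = 2 V + I V$)
$-3114 + J{\left(\frac{1}{o{\left(4 \right)} + \left(20 + 24\right)},27 \right)} = -3114 + \frac{2 + 27}{1 + \left(20 + 24\right)} = -3114 + \frac{1}{1 + 44} \cdot 29 = -3114 + \frac{1}{45} \cdot 29 = -3114 + \frac{29}{45} = - \frac{140101}{45}$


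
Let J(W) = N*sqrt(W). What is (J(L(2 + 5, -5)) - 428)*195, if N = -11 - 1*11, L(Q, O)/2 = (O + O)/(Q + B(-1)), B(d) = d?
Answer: -83460 - 1430*I*sqrt(30) ≈ -83460.0 - 7832.4*I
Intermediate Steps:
L(Q, O) = 4*O/(-1 + Q) (L(Q, O) = 2*((O + O)/(Q - 1)) = 2*((2*O)/(-1 + Q)) = 2*(2*O/(-1 + Q)) = 4*O/(-1 + Q))
N = -22 (N = -11 - 11 = -22)
J(W) = -22*sqrt(W)
(J(L(2 + 5, -5)) - 428)*195 = (-22*2*I*sqrt(5)/sqrt(-1 + (2 + 5)) - 428)*195 = (-22*2*I*sqrt(5)/sqrt(-1 + 7) - 428)*195 = (-22*I*sqrt(30)/3 - 428)*195 = (-428 - 22*I*sqrt(30)/3)*195 = -83460 - 1430*I*sqrt(30)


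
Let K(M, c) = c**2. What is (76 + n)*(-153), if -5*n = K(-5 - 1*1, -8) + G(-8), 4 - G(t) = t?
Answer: -46512/5 ≈ -9302.4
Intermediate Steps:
G(t) = 4 - t
n = -76/5 (n = -((-8)**2 + (4 - 1*(-8)))/5 = -(64 + (4 + 8))/5 = -(64 + 12)/5 = -1/5*76 = -76/5 ≈ -15.200)
(76 + n)*(-153) = (76 - 76/5)*(-153) = (304/5)*(-153) = -46512/5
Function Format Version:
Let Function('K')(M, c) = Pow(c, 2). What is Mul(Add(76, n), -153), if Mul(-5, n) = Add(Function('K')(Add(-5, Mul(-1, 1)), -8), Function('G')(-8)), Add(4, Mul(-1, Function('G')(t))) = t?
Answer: Rational(-46512, 5) ≈ -9302.4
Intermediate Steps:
Function('G')(t) = Add(4, Mul(-1, t))
n = Rational(-76, 5) (n = Mul(Rational(-1, 5), Add(Pow(-8, 2), Add(4, Mul(-1, -8)))) = Mul(Rational(-1, 5), Add(64, Add(4, 8))) = Mul(Rational(-1, 5), Add(64, 12)) = Mul(Rational(-1, 5), 76) = Rational(-76, 5) ≈ -15.200)
Mul(Add(76, n), -153) = Mul(Add(76, Rational(-76, 5)), -153) = Mul(Rational(304, 5), -153) = Rational(-46512, 5)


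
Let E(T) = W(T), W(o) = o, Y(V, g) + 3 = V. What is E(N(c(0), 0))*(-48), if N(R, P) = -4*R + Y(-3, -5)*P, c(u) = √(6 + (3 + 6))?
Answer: 192*√15 ≈ 743.61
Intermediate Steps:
Y(V, g) = -3 + V
c(u) = √15 (c(u) = √(6 + 9) = √15)
N(R, P) = -6*P - 4*R (N(R, P) = -4*R + (-3 - 3)*P = -4*R - 6*P = -6*P - 4*R)
E(T) = T
E(N(c(0), 0))*(-48) = (-6*0 - 4*√15)*(-48) = (0 - 4*√15)*(-48) = -4*√15*(-48) = 192*√15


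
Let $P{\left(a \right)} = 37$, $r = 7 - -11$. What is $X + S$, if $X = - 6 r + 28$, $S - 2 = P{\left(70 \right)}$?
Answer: $-41$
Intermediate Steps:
$r = 18$ ($r = 7 + 11 = 18$)
$S = 39$ ($S = 2 + 37 = 39$)
$X = -80$ ($X = \left(-6\right) 18 + 28 = -108 + 28 = -80$)
$X + S = -80 + 39 = -41$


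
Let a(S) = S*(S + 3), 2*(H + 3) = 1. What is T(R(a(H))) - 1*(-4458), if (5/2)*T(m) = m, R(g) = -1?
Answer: 22288/5 ≈ 4457.6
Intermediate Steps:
H = -5/2 (H = -3 + (½)*1 = -3 + ½ = -5/2 ≈ -2.5000)
a(S) = S*(3 + S)
T(m) = 2*m/5
T(R(a(H))) - 1*(-4458) = (⅖)*(-1) - 1*(-4458) = -⅖ + 4458 = 22288/5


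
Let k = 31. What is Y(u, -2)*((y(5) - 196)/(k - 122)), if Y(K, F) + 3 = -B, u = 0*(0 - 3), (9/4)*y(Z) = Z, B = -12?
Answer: 1744/91 ≈ 19.165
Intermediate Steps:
y(Z) = 4*Z/9
u = 0 (u = 0*(-3) = 0)
Y(K, F) = 9 (Y(K, F) = -3 - 1*(-12) = -3 + 12 = 9)
Y(u, -2)*((y(5) - 196)/(k - 122)) = 9*(((4/9)*5 - 196)/(31 - 122)) = 9*((20/9 - 196)/(-91)) = 9*(-1744/9*(-1/91)) = 9*(1744/819) = 1744/91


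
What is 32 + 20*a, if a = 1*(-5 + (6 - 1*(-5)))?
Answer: 152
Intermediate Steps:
a = 6 (a = 1*(-5 + (6 + 5)) = 1*(-5 + 11) = 1*6 = 6)
32 + 20*a = 32 + 20*6 = 32 + 120 = 152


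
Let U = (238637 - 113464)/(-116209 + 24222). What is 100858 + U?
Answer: 9277499673/91987 ≈ 1.0086e+5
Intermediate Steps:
U = -125173/91987 (U = 125173/(-91987) = 125173*(-1/91987) = -125173/91987 ≈ -1.3608)
100858 + U = 100858 - 125173/91987 = 9277499673/91987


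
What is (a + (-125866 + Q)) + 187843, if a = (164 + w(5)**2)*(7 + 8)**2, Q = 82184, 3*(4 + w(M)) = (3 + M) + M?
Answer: 181086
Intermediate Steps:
w(M) = -3 + 2*M/3 (w(M) = -4 + ((3 + M) + M)/3 = -4 + (3 + 2*M)/3 = -4 + (1 + 2*M/3) = -3 + 2*M/3)
a = 36925 (a = (164 + (-3 + (2/3)*5)**2)*(7 + 8)**2 = (164 + (-3 + 10/3)**2)*15**2 = (164 + (1/3)**2)*225 = (164 + 1/9)*225 = (1477/9)*225 = 36925)
(a + (-125866 + Q)) + 187843 = (36925 + (-125866 + 82184)) + 187843 = (36925 - 43682) + 187843 = -6757 + 187843 = 181086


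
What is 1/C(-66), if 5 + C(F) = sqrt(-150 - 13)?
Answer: -5/188 - I*sqrt(163)/188 ≈ -0.026596 - 0.06791*I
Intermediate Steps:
C(F) = -5 + I*sqrt(163) (C(F) = -5 + sqrt(-150 - 13) = -5 + sqrt(-163) = -5 + I*sqrt(163))
1/C(-66) = 1/(-5 + I*sqrt(163))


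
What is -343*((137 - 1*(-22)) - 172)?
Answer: 4459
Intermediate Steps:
-343*((137 - 1*(-22)) - 172) = -343*((137 + 22) - 172) = -343*(159 - 172) = -343*(-13) = 4459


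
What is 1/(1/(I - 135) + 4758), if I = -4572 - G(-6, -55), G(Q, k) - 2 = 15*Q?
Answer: 4619/21977201 ≈ 0.00021017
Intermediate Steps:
G(Q, k) = 2 + 15*Q
I = -4484 (I = -4572 - (2 + 15*(-6)) = -4572 - (2 - 90) = -4572 - 1*(-88) = -4572 + 88 = -4484)
1/(1/(I - 135) + 4758) = 1/(1/(-4484 - 135) + 4758) = 1/(1/(-4619) + 4758) = 1/(-1/4619 + 4758) = 1/(21977201/4619) = 4619/21977201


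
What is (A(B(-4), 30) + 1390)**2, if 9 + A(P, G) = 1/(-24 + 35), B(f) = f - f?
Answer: 230796864/121 ≈ 1.9074e+6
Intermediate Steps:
B(f) = 0
A(P, G) = -98/11 (A(P, G) = -9 + 1/(-24 + 35) = -9 + 1/11 = -98/11)
(A(B(-4), 30) + 1390)**2 = (-98/11 + 1390)**2 = (15192/11)**2 = 230796864/121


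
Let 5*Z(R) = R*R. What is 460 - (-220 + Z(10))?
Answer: 660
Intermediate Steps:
Z(R) = R²/5 (Z(R) = (R*R)/5 = R²/5)
460 - (-220 + Z(10)) = 460 - (-220 + (⅕)*10²) = 460 - (-220 + (⅕)*100) = 460 - (-220 + 20) = 460 - 1*(-200) = 460 + 200 = 660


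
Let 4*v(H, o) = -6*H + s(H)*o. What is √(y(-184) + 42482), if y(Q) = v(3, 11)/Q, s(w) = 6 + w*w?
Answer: √1438263830/184 ≈ 206.11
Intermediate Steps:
s(w) = 6 + w²
v(H, o) = -3*H/2 + o*(6 + H²)/4 (v(H, o) = (-6*H + (6 + H²)*o)/4 = (-6*H + o*(6 + H²))/4 = -3*H/2 + o*(6 + H²)/4)
y(Q) = 147/(4*Q) (y(Q) = (-3/2*3 + (¼)*11*(6 + 3²))/Q = (-9/2 + (¼)*11*(6 + 9))/Q = (-9/2 + (¼)*11*15)/Q = (-9/2 + 165/4)/Q = 147/(4*Q))
√(y(-184) + 42482) = √((147/4)/(-184) + 42482) = √((147/4)*(-1/184) + 42482) = √(-147/736 + 42482) = √(31266605/736) = √1438263830/184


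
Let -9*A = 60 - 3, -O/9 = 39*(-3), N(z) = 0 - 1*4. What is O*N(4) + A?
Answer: -12655/3 ≈ -4218.3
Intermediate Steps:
N(z) = -4 (N(z) = 0 - 4 = -4)
O = 1053 (O = -351*(-3) = -9*(-117) = 1053)
A = -19/3 (A = -(60 - 3)/9 = -⅑*57 = -19/3 ≈ -6.3333)
O*N(4) + A = 1053*(-4) - 19/3 = -4212 - 19/3 = -12655/3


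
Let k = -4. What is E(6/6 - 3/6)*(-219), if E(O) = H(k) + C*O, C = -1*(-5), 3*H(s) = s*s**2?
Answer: 8249/2 ≈ 4124.5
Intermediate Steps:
H(s) = s**3/3 (H(s) = (s*s**2)/3 = s**3/3)
C = 5
E(O) = -64/3 + 5*O (E(O) = (1/3)*(-4)**3 + 5*O = (1/3)*(-64) + 5*O = -64/3 + 5*O)
E(6/6 - 3/6)*(-219) = (-64/3 + 5*(6/6 - 3/6))*(-219) = (-64/3 + 5*(6*(1/6) - 3*1/6))*(-219) = (-64/3 + 5*(1 - 1/2))*(-219) = (-64/3 + 5*(1/2))*(-219) = (-64/3 + 5/2)*(-219) = -113/6*(-219) = 8249/2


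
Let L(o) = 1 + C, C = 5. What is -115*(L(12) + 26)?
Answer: -3680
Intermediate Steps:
L(o) = 6 (L(o) = 1 + 5 = 6)
-115*(L(12) + 26) = -115*(6 + 26) = -115*32 = -3680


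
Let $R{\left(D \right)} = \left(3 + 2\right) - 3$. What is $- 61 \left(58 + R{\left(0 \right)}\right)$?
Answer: $-3660$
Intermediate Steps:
$R{\left(D \right)} = 2$ ($R{\left(D \right)} = 5 - 3 = 2$)
$- 61 \left(58 + R{\left(0 \right)}\right) = - 61 \left(58 + 2\right) = \left(-61\right) 60 = -3660$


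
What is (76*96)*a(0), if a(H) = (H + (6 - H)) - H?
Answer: 43776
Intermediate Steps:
a(H) = 6 - H
(76*96)*a(0) = (76*96)*(6 - 1*0) = 7296*(6 + 0) = 7296*6 = 43776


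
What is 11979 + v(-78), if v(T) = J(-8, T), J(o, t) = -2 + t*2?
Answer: 11821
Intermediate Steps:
J(o, t) = -2 + 2*t
v(T) = -2 + 2*T
11979 + v(-78) = 11979 + (-2 + 2*(-78)) = 11979 + (-2 - 156) = 11979 - 158 = 11821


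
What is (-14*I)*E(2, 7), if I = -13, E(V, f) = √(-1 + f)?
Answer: 182*√6 ≈ 445.81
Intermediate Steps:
(-14*I)*E(2, 7) = (-14*(-13))*√(-1 + 7) = 182*√6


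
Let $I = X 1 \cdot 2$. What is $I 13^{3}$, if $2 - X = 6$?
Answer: $-17576$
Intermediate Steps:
$X = -4$ ($X = 2 - 6 = -4$)
$I = -8$ ($I = \left(-4\right) 1 \cdot 2 = \left(-4\right) 2 = -8$)
$I 13^{3} = - 8 \cdot 13^{3} = \left(-8\right) 2197 = -17576$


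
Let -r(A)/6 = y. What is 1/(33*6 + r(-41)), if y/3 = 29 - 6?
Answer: -1/216 ≈ -0.0046296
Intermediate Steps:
y = 69 (y = 3*(29 - 6) = 3*23 = 69)
r(A) = -414 (r(A) = -6*69 = -414)
1/(33*6 + r(-41)) = 1/(33*6 - 414) = 1/(198 - 414) = 1/(-216) = -1/216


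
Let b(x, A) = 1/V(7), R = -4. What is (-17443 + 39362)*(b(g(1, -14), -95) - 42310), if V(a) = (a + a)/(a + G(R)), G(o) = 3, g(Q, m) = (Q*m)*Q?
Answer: -6491640635/7 ≈ -9.2738e+8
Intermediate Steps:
g(Q, m) = m*Q²
V(a) = 2*a/(3 + a) (V(a) = (a + a)/(a + 3) = (2*a)/(3 + a) = 2*a/(3 + a))
b(x, A) = 5/7 (b(x, A) = 1/(2*7/(3 + 7)) = 1/(2*7/10) = 1/(2*7*(⅒)) = 1/(7/5) = 5/7)
(-17443 + 39362)*(b(g(1, -14), -95) - 42310) = (-17443 + 39362)*(5/7 - 42310) = 21919*(-296165/7) = -6491640635/7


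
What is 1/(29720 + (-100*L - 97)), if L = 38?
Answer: 1/25823 ≈ 3.8725e-5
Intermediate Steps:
1/(29720 + (-100*L - 97)) = 1/(29720 + (-100*38 - 97)) = 1/(29720 + (-3800 - 97)) = 1/(29720 - 3897) = 1/25823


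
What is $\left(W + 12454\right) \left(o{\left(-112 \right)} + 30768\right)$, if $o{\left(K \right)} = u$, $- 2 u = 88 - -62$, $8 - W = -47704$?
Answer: $1846675038$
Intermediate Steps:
$W = 47712$ ($W = 8 - -47704 = 8 + 47704 = 47712$)
$u = -75$ ($u = - \frac{88 - -62}{2} = - \frac{88 + 62}{2} = \left(- \frac{1}{2}\right) 150 = -75$)
$o{\left(K \right)} = -75$
$\left(W + 12454\right) \left(o{\left(-112 \right)} + 30768\right) = \left(47712 + 12454\right) \left(-75 + 30768\right) = 60166 \cdot 30693 = 1846675038$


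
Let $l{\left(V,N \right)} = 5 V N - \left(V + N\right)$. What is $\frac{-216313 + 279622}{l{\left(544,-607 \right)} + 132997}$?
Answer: $- \frac{63309}{1517980} \approx -0.041706$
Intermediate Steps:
$l{\left(V,N \right)} = - N - V + 5 N V$ ($l{\left(V,N \right)} = 5 N V - \left(N + V\right) = - N - V + 5 N V$)
$\frac{-216313 + 279622}{l{\left(544,-607 \right)} + 132997} = \frac{-216313 + 279622}{\left(\left(-1\right) \left(-607\right) - 544 + 5 \left(-607\right) 544\right) + 132997} = \frac{63309}{\left(607 - 544 - 1651040\right) + 132997} = \frac{63309}{-1650977 + 132997} = \frac{63309}{-1517980} = 63309 \left(- \frac{1}{1517980}\right) = - \frac{63309}{1517980}$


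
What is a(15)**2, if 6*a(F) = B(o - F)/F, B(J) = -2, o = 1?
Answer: 1/2025 ≈ 0.00049383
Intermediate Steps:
a(F) = -1/(3*F) (a(F) = (-2/F)/6 = -1/(3*F))
a(15)**2 = (-1/3/15)**2 = (-1/3*1/15)**2 = (-1/45)**2 = 1/2025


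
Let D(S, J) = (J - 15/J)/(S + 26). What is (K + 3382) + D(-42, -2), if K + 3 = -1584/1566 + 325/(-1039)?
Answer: 9769189357/2892576 ≈ 3377.3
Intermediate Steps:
K = -390886/90393 (K = -3 + (-1584/1566 + 325/(-1039)) = -3 + (-1584*1/1566 + 325*(-1/1039)) = -3 + (-88/87 - 325/1039) = -3 - 119707/90393 = -390886/90393 ≈ -4.3243)
D(S, J) = (J - 15/J)/(26 + S)
(K + 3382) + D(-42, -2) = (-390886/90393 + 3382) + (-15 + (-2)²)/((-2)*(26 - 42)) = 305318240/90393 - ½*(-15 + 4)/(-16) = 305318240/90393 - ½*(-1/16)*(-11) = 305318240/90393 - 11/32 = 9769189357/2892576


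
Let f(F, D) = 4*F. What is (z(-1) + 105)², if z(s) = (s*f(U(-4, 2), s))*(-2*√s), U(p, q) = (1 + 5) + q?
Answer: 6929 + 13440*I ≈ 6929.0 + 13440.0*I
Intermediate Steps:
U(p, q) = 6 + q
z(s) = -64*s^(3/2) (z(s) = (s*(4*(6 + 2)))*(-2*√s) = (s*(4*8))*(-2*√s) = (s*32)*(-2*√s) = (32*s)*(-2*√s) = -64*s^(3/2))
(z(-1) + 105)² = (-(-64)*I + 105)² = (64*I + 105)² = (105 + 64*I)²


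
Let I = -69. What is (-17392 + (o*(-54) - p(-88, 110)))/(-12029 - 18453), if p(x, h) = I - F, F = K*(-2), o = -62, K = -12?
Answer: 13951/30482 ≈ 0.45768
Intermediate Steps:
F = 24 (F = -12*(-2) = 24)
p(x, h) = -93 (p(x, h) = -69 - 1*24 = -69 - 24 = -93)
(-17392 + (o*(-54) - p(-88, 110)))/(-12029 - 18453) = (-17392 + (-62*(-54) - 1*(-93)))/(-12029 - 18453) = (-17392 + (3348 + 93))/(-30482) = (-17392 + 3441)*(-1/30482) = -13951*(-1/30482) = 13951/30482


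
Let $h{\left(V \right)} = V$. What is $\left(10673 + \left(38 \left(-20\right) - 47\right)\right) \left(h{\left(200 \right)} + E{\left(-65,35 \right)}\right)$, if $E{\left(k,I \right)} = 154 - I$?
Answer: $3147254$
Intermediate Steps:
$\left(10673 + \left(38 \left(-20\right) - 47\right)\right) \left(h{\left(200 \right)} + E{\left(-65,35 \right)}\right) = \left(10673 + \left(38 \left(-20\right) - 47\right)\right) \left(200 + \left(154 - 35\right)\right) = \left(10673 - 807\right) \left(200 + \left(154 - 35\right)\right) = \left(10673 - 807\right) \left(200 + 119\right) = 9866 \cdot 319 = 3147254$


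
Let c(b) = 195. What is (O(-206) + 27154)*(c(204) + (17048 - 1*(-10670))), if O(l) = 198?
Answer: 763476376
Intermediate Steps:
(O(-206) + 27154)*(c(204) + (17048 - 1*(-10670))) = (198 + 27154)*(195 + (17048 - 1*(-10670))) = 27352*(195 + (17048 + 10670)) = 27352*(195 + 27718) = 27352*27913 = 763476376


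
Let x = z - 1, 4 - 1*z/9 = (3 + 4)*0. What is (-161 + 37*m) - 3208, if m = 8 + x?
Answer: -1778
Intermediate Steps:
z = 36 (z = 36 - 9*(3 + 4)*0 = 36 - 63*0 = 36 - 9*0 = 36 + 0 = 36)
x = 35 (x = 36 - 1 = 35)
m = 43 (m = 8 + 35 = 43)
(-161 + 37*m) - 3208 = (-161 + 37*43) - 3208 = (-161 + 1591) - 3208 = 1430 - 3208 = -1778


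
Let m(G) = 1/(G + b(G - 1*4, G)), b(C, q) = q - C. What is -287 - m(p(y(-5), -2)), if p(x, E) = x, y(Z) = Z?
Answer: -286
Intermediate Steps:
m(G) = 1/(4 + G) (m(G) = 1/(G + (G - (G - 1*4))) = 1/(G + (G - (G - 4))) = 1/(G + (G - (-4 + G))) = 1/(G + (G + (4 - G))) = 1/(G + 4) = 1/(4 + G))
-287 - m(p(y(-5), -2)) = -287 - 1/(4 - 5) = -287 - 1/(-1) = -287 - 1*(-1) = -287 + 1 = -286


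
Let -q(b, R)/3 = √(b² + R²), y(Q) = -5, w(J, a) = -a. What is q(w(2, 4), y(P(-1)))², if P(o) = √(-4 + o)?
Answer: 369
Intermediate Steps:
q(b, R) = -3*√(R² + b²) (q(b, R) = -3*√(b² + R²) = -3*√(R² + b²))
q(w(2, 4), y(P(-1)))² = (-3*√((-5)² + (-1*4)²))² = (-3*√(25 + (-4)²))² = (-3*√(25 + 16))² = (-3*√41)² = 369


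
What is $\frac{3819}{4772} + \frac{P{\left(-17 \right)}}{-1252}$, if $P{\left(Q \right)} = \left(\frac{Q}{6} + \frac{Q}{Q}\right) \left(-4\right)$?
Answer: $\frac{3559795}{4480908} \approx 0.79444$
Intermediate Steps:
$P{\left(Q \right)} = -4 - \frac{2 Q}{3}$ ($P{\left(Q \right)} = \left(Q \frac{1}{6} + 1\right) \left(-4\right) = \left(\frac{Q}{6} + 1\right) \left(-4\right) = \left(1 + \frac{Q}{6}\right) \left(-4\right) = -4 - \frac{2 Q}{3}$)
$\frac{3819}{4772} + \frac{P{\left(-17 \right)}}{-1252} = \frac{3819}{4772} + \frac{-4 - - \frac{34}{3}}{-1252} = 3819 \cdot \frac{1}{4772} + \left(-4 + \frac{34}{3}\right) \left(- \frac{1}{1252}\right) = \frac{3819}{4772} + \frac{22}{3} \left(- \frac{1}{1252}\right) = \frac{3819}{4772} - \frac{11}{1878} = \frac{3559795}{4480908}$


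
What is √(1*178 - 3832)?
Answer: 3*I*√406 ≈ 60.448*I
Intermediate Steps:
√(1*178 - 3832) = √(178 - 3832) = √(-3654) = 3*I*√406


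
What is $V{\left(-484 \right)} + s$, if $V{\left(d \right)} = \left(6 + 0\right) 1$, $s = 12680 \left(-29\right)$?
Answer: $-367714$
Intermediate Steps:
$s = -367720$
$V{\left(d \right)} = 6$ ($V{\left(d \right)} = 6 \cdot 1 = 6$)
$V{\left(-484 \right)} + s = 6 - 367720 = -367714$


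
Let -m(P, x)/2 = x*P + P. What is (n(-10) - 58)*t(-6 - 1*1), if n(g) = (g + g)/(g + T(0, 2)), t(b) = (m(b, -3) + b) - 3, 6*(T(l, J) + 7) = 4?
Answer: 105716/49 ≈ 2157.5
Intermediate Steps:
m(P, x) = -2*P - 2*P*x (m(P, x) = -2*(x*P + P) = -2*(P*x + P) = -2*(P + P*x) = -2*P - 2*P*x)
T(l, J) = -19/3 (T(l, J) = -7 + (⅙)*4 = -7 + ⅔ = -19/3)
t(b) = -3 + 5*b (t(b) = (-2*b*(1 - 3) + b) - 3 = (-2*b*(-2) + b) - 3 = (4*b + b) - 3 = 5*b - 3 = -3 + 5*b)
n(g) = 2*g/(-19/3 + g) (n(g) = (g + g)/(g - 19/3) = (2*g)/(-19/3 + g) = 2*g/(-19/3 + g))
(n(-10) - 58)*t(-6 - 1*1) = (6*(-10)/(-19 + 3*(-10)) - 58)*(-3 + 5*(-6 - 1*1)) = (6*(-10)/(-19 - 30) - 58)*(-3 + 5*(-6 - 1)) = (6*(-10)/(-49) - 58)*(-3 + 5*(-7)) = (6*(-10)*(-1/49) - 58)*(-3 - 35) = (60/49 - 58)*(-38) = -2782/49*(-38) = 105716/49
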